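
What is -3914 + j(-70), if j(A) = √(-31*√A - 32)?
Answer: -3914 + √(-32 - 31*I*√70) ≈ -3903.3 - 12.111*I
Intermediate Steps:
j(A) = √(-32 - 31*√A)
-3914 + j(-70) = -3914 + √(-32 - 31*I*√70)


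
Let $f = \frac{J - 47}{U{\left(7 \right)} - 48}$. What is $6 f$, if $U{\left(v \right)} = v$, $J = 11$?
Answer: $\frac{216}{41} \approx 5.2683$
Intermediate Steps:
$f = \frac{36}{41}$ ($f = \frac{11 - 47}{7 - 48} = - \frac{36}{-41} = \left(-36\right) \left(- \frac{1}{41}\right) = \frac{36}{41} \approx 0.87805$)
$6 f = 6 \cdot \frac{36}{41} = \frac{216}{41}$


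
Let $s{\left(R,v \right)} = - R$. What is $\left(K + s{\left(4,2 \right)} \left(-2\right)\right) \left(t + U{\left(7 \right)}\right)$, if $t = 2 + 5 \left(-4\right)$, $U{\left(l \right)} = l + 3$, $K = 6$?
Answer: $-112$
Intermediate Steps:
$U{\left(l \right)} = 3 + l$
$t = -18$ ($t = 2 - 20 = -18$)
$\left(K + s{\left(4,2 \right)} \left(-2\right)\right) \left(t + U{\left(7 \right)}\right) = \left(6 + \left(-1\right) 4 \left(-2\right)\right) \left(-18 + \left(3 + 7\right)\right) = \left(6 - -8\right) \left(-18 + 10\right) = \left(6 + 8\right) \left(-8\right) = 14 \left(-8\right) = -112$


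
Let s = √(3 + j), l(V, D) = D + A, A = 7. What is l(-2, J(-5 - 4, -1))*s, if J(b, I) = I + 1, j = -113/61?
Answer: 7*√4270/61 ≈ 7.4986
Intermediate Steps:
j = -113/61 (j = -113*1/61 = -113/61 ≈ -1.8525)
J(b, I) = 1 + I
l(V, D) = 7 + D (l(V, D) = D + 7 = 7 + D)
s = √4270/61 (s = √(3 - 113/61) = √(70/61) = √4270/61 ≈ 1.0712)
l(-2, J(-5 - 4, -1))*s = (7 + (1 - 1))*(√4270/61) = (7 + 0)*(√4270/61) = 7*(√4270/61) = 7*√4270/61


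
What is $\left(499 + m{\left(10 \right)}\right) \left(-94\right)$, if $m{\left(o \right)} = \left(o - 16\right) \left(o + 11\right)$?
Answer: $-35062$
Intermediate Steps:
$m{\left(o \right)} = \left(-16 + o\right) \left(11 + o\right)$
$\left(499 + m{\left(10 \right)}\right) \left(-94\right) = \left(499 - \left(226 - 100\right)\right) \left(-94\right) = \left(499 - 126\right) \left(-94\right) = 373 \left(-94\right) = -35062$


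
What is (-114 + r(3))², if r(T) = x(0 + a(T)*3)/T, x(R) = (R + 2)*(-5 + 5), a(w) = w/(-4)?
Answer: 12996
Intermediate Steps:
a(w) = -w/4 (a(w) = w*(-¼) = -w/4)
x(R) = 0 (x(R) = (2 + R)*0 = 0)
r(T) = 0 (r(T) = 0/T = 0)
(-114 + r(3))² = (-114 + 0)² = (-114)² = 12996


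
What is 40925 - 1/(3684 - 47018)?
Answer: 1773443951/43334 ≈ 40925.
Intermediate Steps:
40925 - 1/(3684 - 47018) = 40925 - 1/(-43334) = 40925 - 1*(-1/43334) = 40925 + 1/43334 = 1773443951/43334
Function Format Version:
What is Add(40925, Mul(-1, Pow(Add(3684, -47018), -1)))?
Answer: Rational(1773443951, 43334) ≈ 40925.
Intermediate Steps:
Add(40925, Mul(-1, Pow(Add(3684, -47018), -1))) = Add(40925, Mul(-1, Pow(-43334, -1))) = Add(40925, Mul(-1, Rational(-1, 43334))) = Add(40925, Rational(1, 43334)) = Rational(1773443951, 43334)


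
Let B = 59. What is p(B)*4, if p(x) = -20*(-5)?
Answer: 400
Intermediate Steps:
p(x) = 100
p(B)*4 = 100*4 = 400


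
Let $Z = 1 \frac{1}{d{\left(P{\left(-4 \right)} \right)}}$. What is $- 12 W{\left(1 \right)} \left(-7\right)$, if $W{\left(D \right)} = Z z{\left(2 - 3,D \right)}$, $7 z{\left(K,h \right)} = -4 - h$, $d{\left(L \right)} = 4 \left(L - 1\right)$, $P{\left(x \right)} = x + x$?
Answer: $\frac{5}{3} \approx 1.6667$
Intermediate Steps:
$P{\left(x \right)} = 2 x$
$d{\left(L \right)} = -4 + 4 L$ ($d{\left(L \right)} = 4 \left(-1 + L\right) = -4 + 4 L$)
$z{\left(K,h \right)} = - \frac{4}{7} - \frac{h}{7}$ ($z{\left(K,h \right)} = \frac{-4 - h}{7} = - \frac{4}{7} - \frac{h}{7}$)
$Z = - \frac{1}{36}$ ($Z = 1 \frac{1}{-4 + 4 \cdot 2 \left(-4\right)} = 1 \frac{1}{-4 + 4 \left(-8\right)} = 1 \frac{1}{-4 - 32} = 1 \frac{1}{-36} = 1 \left(- \frac{1}{36}\right) = - \frac{1}{36} \approx -0.027778$)
$W{\left(D \right)} = \frac{1}{63} + \frac{D}{252}$ ($W{\left(D \right)} = - \frac{- \frac{4}{7} - \frac{D}{7}}{36} = \frac{1}{63} + \frac{D}{252}$)
$- 12 W{\left(1 \right)} \left(-7\right) = - 12 \left(\frac{1}{63} + \frac{1}{252} \cdot 1\right) \left(-7\right) = - 12 \left(\frac{1}{63} + \frac{1}{252}\right) \left(-7\right) = \left(-12\right) \frac{5}{252} \left(-7\right) = \left(- \frac{5}{21}\right) \left(-7\right) = \frac{5}{3}$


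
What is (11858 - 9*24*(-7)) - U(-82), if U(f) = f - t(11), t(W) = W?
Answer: 13463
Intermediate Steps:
U(f) = -11 + f (U(f) = f - 1*11 = f - 11 = -11 + f)
(11858 - 9*24*(-7)) - U(-82) = (11858 - 9*24*(-7)) - (-11 - 82) = (11858 - 216*(-7)) - 1*(-93) = (11858 - 1*(-1512)) + 93 = (11858 + 1512) + 93 = 13370 + 93 = 13463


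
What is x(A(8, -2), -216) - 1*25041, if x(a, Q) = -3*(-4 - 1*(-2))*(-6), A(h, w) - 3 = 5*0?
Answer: -25077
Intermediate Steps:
A(h, w) = 3 (A(h, w) = 3 + 5*0 = 3 + 0 = 3)
x(a, Q) = -36 (x(a, Q) = -3*(-4 + 2)*(-6) = -3*(-2)*(-6) = 6*(-6) = -36)
x(A(8, -2), -216) - 1*25041 = -36 - 1*25041 = -36 - 25041 = -25077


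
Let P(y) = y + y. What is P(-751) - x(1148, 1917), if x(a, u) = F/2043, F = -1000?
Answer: -3067586/2043 ≈ -1501.5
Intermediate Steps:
x(a, u) = -1000/2043
P(y) = 2*y
P(-751) - x(1148, 1917) = 2*(-751) - 1*(-1000/2043) = -1502 + 1000/2043 = -3067586/2043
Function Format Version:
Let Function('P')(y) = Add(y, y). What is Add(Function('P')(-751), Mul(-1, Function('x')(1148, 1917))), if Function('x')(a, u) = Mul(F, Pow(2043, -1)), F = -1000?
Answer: Rational(-3067586, 2043) ≈ -1501.5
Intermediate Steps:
Function('x')(a, u) = Rational(-1000, 2043) (Function('x')(a, u) = Mul(-1000, Pow(2043, -1)) = Mul(-1000, Rational(1, 2043)) = Rational(-1000, 2043))
Function('P')(y) = Mul(2, y)
Add(Function('P')(-751), Mul(-1, Function('x')(1148, 1917))) = Add(Mul(2, -751), Mul(-1, Rational(-1000, 2043))) = Add(-1502, Rational(1000, 2043)) = Rational(-3067586, 2043)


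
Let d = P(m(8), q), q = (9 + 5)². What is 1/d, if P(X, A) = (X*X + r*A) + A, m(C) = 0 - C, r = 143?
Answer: 1/28288 ≈ 3.5351e-5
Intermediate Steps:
m(C) = -C
q = 196 (q = 14² = 196)
P(X, A) = X² + 144*A (P(X, A) = (X*X + 143*A) + A = (X² + 143*A) + A = X² + 144*A)
d = 28288 (d = (-1*8)² + 144*196 = (-8)² + 28224 = 64 + 28224 = 28288)
1/d = 1/28288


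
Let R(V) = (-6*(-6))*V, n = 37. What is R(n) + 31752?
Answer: 33084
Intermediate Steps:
R(V) = 36*V
R(n) + 31752 = 36*37 + 31752 = 1332 + 31752 = 33084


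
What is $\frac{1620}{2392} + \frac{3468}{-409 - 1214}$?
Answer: $- \frac{472183}{323518} \approx -1.4595$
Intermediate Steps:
$\frac{1620}{2392} + \frac{3468}{-409 - 1214} = 1620 \cdot \frac{1}{2392} + \frac{3468}{-409 - 1214} = \frac{405}{598} + \frac{3468}{-1623} = \frac{405}{598} + 3468 \left(- \frac{1}{1623}\right) = \frac{405}{598} - \frac{1156}{541} = - \frac{472183}{323518}$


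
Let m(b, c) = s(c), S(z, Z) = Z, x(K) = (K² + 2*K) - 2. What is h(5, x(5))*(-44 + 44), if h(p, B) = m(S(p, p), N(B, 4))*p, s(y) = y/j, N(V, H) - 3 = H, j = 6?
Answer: 0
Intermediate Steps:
N(V, H) = 3 + H
x(K) = -2 + K² + 2*K
s(y) = y/6
m(b, c) = c/6
h(p, B) = 7*p/6 (h(p, B) = ((3 + 4)/6)*p = ((⅙)*7)*p = 7*p/6)
h(5, x(5))*(-44 + 44) = ((7/6)*5)*(-44 + 44) = (35/6)*0 = 0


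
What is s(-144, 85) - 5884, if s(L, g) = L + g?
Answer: -5943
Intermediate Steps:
s(-144, 85) - 5884 = (-144 + 85) - 5884 = -59 - 5884 = -5943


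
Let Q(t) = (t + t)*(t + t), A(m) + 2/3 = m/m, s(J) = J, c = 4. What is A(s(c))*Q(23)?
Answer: 2116/3 ≈ 705.33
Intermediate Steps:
A(m) = ⅓ (A(m) = -⅔ + m/m = -⅔ + 1 = ⅓)
Q(t) = 4*t² (Q(t) = (2*t)*(2*t) = 4*t²)
A(s(c))*Q(23) = (4*23²)/3 = (4*529)/3 = (⅓)*2116 = 2116/3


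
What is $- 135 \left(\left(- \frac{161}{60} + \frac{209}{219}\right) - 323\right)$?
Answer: $\frac{12800817}{292} \approx 43838.0$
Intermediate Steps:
$- 135 \left(\left(- \frac{161}{60} + \frac{209}{219}\right) - 323\right) = - 135 \left(- \frac{7573}{4380} - 323\right) = \left(-135\right) \left(- \frac{1422313}{4380}\right) = \frac{12800817}{292}$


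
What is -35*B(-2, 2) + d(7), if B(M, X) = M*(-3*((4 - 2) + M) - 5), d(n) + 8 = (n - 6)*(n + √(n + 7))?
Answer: -351 + √14 ≈ -347.26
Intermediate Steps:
d(n) = -8 + (-6 + n)*(n + √(7 + n)) (d(n) = -8 + (n - 6)*(n + √(n + 7)) = -8 + (-6 + n)*(n + √(7 + n)))
B(M, X) = M*(-11 - 3*M) (B(M, X) = M*(-3*(2 + M) - 5) = M*((-6 - 3*M) - 5) = M*(-11 - 3*M))
-35*B(-2, 2) + d(7) = -(-35)*(-2)*(11 + 3*(-2)) + (-8 + 7² - 6*7 - 6*√(7 + 7) + 7*√(7 + 7)) = -(-35)*(-2)*(11 - 6) + (-8 + 49 - 42 - 6*√14 + 7*√14) = -(-35)*(-2)*5 + (-1 + √14) = -35*10 + (-1 + √14) = -350 + (-1 + √14) = -351 + √14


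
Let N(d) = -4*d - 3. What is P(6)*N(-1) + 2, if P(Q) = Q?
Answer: 8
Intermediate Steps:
N(d) = -3 - 4*d
P(6)*N(-1) + 2 = 6*(-3 - 4*(-1)) + 2 = 6*(-3 + 4) + 2 = 6*1 + 2 = 6 + 2 = 8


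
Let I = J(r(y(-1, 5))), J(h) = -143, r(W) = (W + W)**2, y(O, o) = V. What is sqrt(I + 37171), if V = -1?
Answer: 2*sqrt(9257) ≈ 192.43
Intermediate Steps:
y(O, o) = -1
r(W) = 4*W**2 (r(W) = (2*W)**2 = 4*W**2)
I = -143
sqrt(I + 37171) = sqrt(-143 + 37171) = sqrt(37028) = 2*sqrt(9257)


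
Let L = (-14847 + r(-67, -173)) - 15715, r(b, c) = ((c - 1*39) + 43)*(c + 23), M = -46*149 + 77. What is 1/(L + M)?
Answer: -1/11989 ≈ -8.3410e-5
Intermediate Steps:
M = -6777 (M = -6854 + 77 = -6777)
r(b, c) = (4 + c)*(23 + c) (r(b, c) = ((c - 39) + 43)*(23 + c) = ((-39 + c) + 43)*(23 + c) = (4 + c)*(23 + c))
L = -5212 (L = (-14847 + (92 + (-173)**2 + 27*(-173))) - 15715 = (-14847 + (92 + 29929 - 4671)) - 15715 = (-14847 + 25350) - 15715 = 10503 - 15715 = -5212)
1/(L + M) = 1/(-5212 - 6777) = 1/(-11989) = -1/11989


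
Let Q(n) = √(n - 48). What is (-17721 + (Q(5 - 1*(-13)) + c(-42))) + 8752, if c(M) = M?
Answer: -9011 + I*√30 ≈ -9011.0 + 5.4772*I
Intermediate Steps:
Q(n) = √(-48 + n)
(-17721 + (Q(5 - 1*(-13)) + c(-42))) + 8752 = (-17721 + (√(-48 + (5 - 1*(-13))) - 42)) + 8752 = (-17721 + (√(-48 + (5 + 13)) - 42)) + 8752 = (-17721 + (√(-48 + 18) - 42)) + 8752 = (-17721 + (√(-30) - 42)) + 8752 = (-17721 + (I*√30 - 42)) + 8752 = (-17721 + (-42 + I*√30)) + 8752 = (-17763 + I*√30) + 8752 = -9011 + I*√30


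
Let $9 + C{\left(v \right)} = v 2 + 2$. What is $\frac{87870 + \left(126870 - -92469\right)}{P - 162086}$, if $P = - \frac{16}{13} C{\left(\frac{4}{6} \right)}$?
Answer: $- \frac{11981151}{6321082} \approx -1.8954$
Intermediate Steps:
$C{\left(v \right)} = -7 + 2 v$ ($C{\left(v \right)} = -9 + \left(v 2 + 2\right) = -9 + \left(2 v + 2\right) = -9 + \left(2 + 2 v\right) = -7 + 2 v$)
$P = \frac{272}{39}$ ($P = - \frac{16}{13} \left(-7 + 2 \cdot \frac{4}{6}\right) = \left(-16\right) \frac{1}{13} \left(-7 + 2 \cdot 4 \cdot \frac{1}{6}\right) = - \frac{16 \left(-7 + 2 \cdot \frac{2}{3}\right)}{13} = - \frac{16 \left(-7 + \frac{4}{3}\right)}{13} = \left(- \frac{16}{13}\right) \left(- \frac{17}{3}\right) = \frac{272}{39} \approx 6.9744$)
$\frac{87870 + \left(126870 - -92469\right)}{P - 162086} = \frac{87870 + \left(126870 - -92469\right)}{\frac{272}{39} - 162086} = \frac{87870 + \left(126870 + 92469\right)}{- \frac{6321082}{39}} = \left(87870 + 219339\right) \left(- \frac{39}{6321082}\right) = 307209 \left(- \frac{39}{6321082}\right) = - \frac{11981151}{6321082}$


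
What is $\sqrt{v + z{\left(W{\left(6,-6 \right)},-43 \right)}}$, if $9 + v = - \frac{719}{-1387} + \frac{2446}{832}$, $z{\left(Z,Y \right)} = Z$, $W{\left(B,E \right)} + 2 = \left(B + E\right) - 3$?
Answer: $\frac{i \sqrt{219346501946}}{144248} \approx 3.2468 i$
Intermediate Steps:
$W{\left(B,E \right)} = -5 + B + E$ ($W{\left(B,E \right)} = -2 - \left(3 - B - E\right) = -2 + \left(-3 + B + E\right) = -5 + B + E$)
$v = - \frac{3197523}{576992}$ ($v = -9 + \left(- \frac{719}{-1387} + \frac{2446}{832}\right) = -9 + \left(\left(-719\right) \left(- \frac{1}{1387}\right) + 2446 \cdot \frac{1}{832}\right) = -9 + \left(\frac{719}{1387} + \frac{1223}{416}\right) = -9 + \frac{1995405}{576992} = - \frac{3197523}{576992} \approx -5.5417$)
$\sqrt{v + z{\left(W{\left(6,-6 \right)},-43 \right)}} = \sqrt{- \frac{3197523}{576992} - 5} = \sqrt{- \frac{6082483}{576992}} = \frac{i \sqrt{219346501946}}{144248}$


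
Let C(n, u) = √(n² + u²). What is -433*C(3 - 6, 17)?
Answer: -433*√298 ≈ -7474.7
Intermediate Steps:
-433*C(3 - 6, 17) = -433*√((3 - 6)² + 17²) = -433*√((-3)² + 289) = -433*√(9 + 289) = -433*√298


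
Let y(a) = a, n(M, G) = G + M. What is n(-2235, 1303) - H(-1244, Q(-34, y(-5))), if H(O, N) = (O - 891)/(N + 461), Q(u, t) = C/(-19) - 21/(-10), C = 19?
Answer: -4285422/4621 ≈ -927.38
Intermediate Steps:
Q(u, t) = 11/10 (Q(u, t) = 19/(-19) - 21/(-10) = 19*(-1/19) - 21*(-⅒) = -1 + 21/10 = 11/10)
H(O, N) = (-891 + O)/(461 + N)
n(-2235, 1303) - H(-1244, Q(-34, y(-5))) = (1303 - 2235) - (-891 - 1244)/(461 + 11/10) = -932 - (-2135)/4621/10 = -932 - 10*(-2135)/4621 = -932 - 1*(-21350/4621) = -932 + 21350/4621 = -4285422/4621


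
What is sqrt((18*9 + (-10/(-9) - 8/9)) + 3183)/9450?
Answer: sqrt(30107)/28350 ≈ 0.0061204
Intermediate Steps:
sqrt((18*9 + (-10/(-9) - 8/9)) + 3183)/9450 = sqrt((162 + (-10*(-1/9) - 8*1/9)) + 3183)*(1/9450) = sqrt((162 + (10/9 - 8/9)) + 3183)*(1/9450) = sqrt((162 + 2/9) + 3183)*(1/9450) = sqrt(1460/9 + 3183)*(1/9450) = sqrt(30107/9)*(1/9450) = (sqrt(30107)/3)*(1/9450) = sqrt(30107)/28350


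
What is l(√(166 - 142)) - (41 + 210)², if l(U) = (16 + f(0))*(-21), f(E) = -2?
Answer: -63295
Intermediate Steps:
l(U) = -294 (l(U) = (16 - 2)*(-21) = 14*(-21) = -294)
l(√(166 - 142)) - (41 + 210)² = -294 - (41 + 210)² = -294 - 1*251² = -294 - 1*63001 = -294 - 63001 = -63295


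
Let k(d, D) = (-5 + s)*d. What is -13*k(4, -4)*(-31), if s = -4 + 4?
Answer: -8060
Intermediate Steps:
s = 0
k(d, D) = -5*d (k(d, D) = (-5 + 0)*d = -5*d)
-13*k(4, -4)*(-31) = -(-65)*4*(-31) = -13*(-20)*(-31) = 260*(-31) = -8060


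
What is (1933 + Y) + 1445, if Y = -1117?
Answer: 2261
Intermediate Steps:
(1933 + Y) + 1445 = (1933 - 1117) + 1445 = 816 + 1445 = 2261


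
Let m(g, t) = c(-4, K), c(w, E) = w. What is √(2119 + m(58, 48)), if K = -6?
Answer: 3*√235 ≈ 45.989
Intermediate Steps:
m(g, t) = -4
√(2119 + m(58, 48)) = √(2119 - 4) = √2115 = 3*√235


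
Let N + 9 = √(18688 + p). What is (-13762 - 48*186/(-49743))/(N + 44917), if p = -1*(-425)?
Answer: -3415773524456/11146352582977 + 76061582*√19113/11146352582977 ≈ -0.30550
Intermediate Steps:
p = 425
N = -9 + √19113 (N = -9 + √(18688 + 425) = -9 + √19113 ≈ 129.25)
(-13762 - 48*186/(-49743))/(N + 44917) = (-13762 - 48*186/(-49743))/((-9 + √19113) + 44917) = (-13762 - 8928*(-1/49743))/(44908 + √19113) = (-13762 + 992/5527)/(44908 + √19113) = -76061582/(5527*(44908 + √19113))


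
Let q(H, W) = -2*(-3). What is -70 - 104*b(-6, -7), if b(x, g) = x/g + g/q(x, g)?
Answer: -794/21 ≈ -37.810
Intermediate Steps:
q(H, W) = 6
b(x, g) = g/6 + x/g (b(x, g) = x/g + g/6 = g/6 + x/g)
-70 - 104*b(-6, -7) = -70 - 104*((1/6)*(-7) - 6/(-7)) = -70 - 104*(-7/6 - 6*(-1/7)) = -70 - 104*(-7/6 + 6/7) = -70 - 104*(-13/42) = -70 + 676/21 = -794/21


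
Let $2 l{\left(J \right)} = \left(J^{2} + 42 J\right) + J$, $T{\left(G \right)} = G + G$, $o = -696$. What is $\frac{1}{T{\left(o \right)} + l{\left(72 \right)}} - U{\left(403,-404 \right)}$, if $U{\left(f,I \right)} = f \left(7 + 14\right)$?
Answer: $- \frac{23256323}{2748} \approx -8463.0$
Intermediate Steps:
$T{\left(G \right)} = 2 G$
$l{\left(J \right)} = \frac{J^{2}}{2} + \frac{43 J}{2}$ ($l{\left(J \right)} = \frac{\left(J^{2} + 42 J\right) + J}{2} = \frac{J^{2} + 43 J}{2} = \frac{J^{2}}{2} + \frac{43 J}{2}$)
$U{\left(f,I \right)} = 21 f$ ($U{\left(f,I \right)} = f 21 = 21 f$)
$\frac{1}{T{\left(o \right)} + l{\left(72 \right)}} - U{\left(403,-404 \right)} = \frac{1}{2 \left(-696\right) + \frac{1}{2} \cdot 72 \left(43 + 72\right)} - 21 \cdot 403 = \frac{1}{-1392 + \frac{1}{2} \cdot 72 \cdot 115} - 8463 = \frac{1}{-1392 + 4140} - 8463 = \frac{1}{2748} - 8463 = - \frac{23256323}{2748}$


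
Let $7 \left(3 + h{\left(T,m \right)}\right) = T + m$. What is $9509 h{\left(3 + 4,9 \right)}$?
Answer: $- \frac{47545}{7} \approx -6792.1$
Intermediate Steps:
$h{\left(T,m \right)} = -3 + \frac{T}{7} + \frac{m}{7}$ ($h{\left(T,m \right)} = -3 + \frac{T + m}{7} = -3 + \left(\frac{T}{7} + \frac{m}{7}\right) = -3 + \frac{T}{7} + \frac{m}{7}$)
$9509 h{\left(3 + 4,9 \right)} = 9509 \left(-3 + \frac{3 + 4}{7} + \frac{1}{7} \cdot 9\right) = 9509 \left(-3 + \frac{1}{7} \cdot 7 + \frac{9}{7}\right) = 9509 \left(-3 + 1 + \frac{9}{7}\right) = 9509 \left(- \frac{5}{7}\right) = - \frac{47545}{7}$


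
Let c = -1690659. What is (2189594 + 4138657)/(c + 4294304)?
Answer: 6328251/2603645 ≈ 2.4305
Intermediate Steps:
(2189594 + 4138657)/(c + 4294304) = (2189594 + 4138657)/(-1690659 + 4294304) = 6328251/2603645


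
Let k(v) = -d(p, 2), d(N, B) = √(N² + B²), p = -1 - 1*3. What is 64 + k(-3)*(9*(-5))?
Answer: 64 + 90*√5 ≈ 265.25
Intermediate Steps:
p = -4 (p = -1 - 3 = -4)
d(N, B) = √(B² + N²)
k(v) = -2*√5 (k(v) = -√(2² + (-4)²) = -√(4 + 16) = -√20 = -2*√5)
64 + k(-3)*(9*(-5)) = 64 + (-2*√5)*(9*(-5)) = 64 - 2*√5*(-45) = 64 + 90*√5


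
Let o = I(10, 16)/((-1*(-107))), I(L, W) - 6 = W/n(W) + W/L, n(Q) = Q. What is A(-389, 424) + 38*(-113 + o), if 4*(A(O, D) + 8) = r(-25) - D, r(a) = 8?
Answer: -2355576/535 ≈ -4402.9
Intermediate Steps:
I(L, W) = 7 + W/L (I(L, W) = 6 + (W/W + W/L) = 6 + (1 + W/L) = 7 + W/L)
A(O, D) = -6 - D/4 (A(O, D) = -8 + (8 - D)/4 = -8 + (2 - D/4) = -6 - D/4)
o = 43/535 (o = (7 + 16/10)/((-1*(-107))) = (7 + 16*(⅒))/107 = (7 + 8/5)*(1/107) = (43/5)*(1/107) = 43/535 ≈ 0.080374)
A(-389, 424) + 38*(-113 + o) = (-6 - ¼*424) + 38*(-113 + 43/535) = (-6 - 106) + 38*(-60412/535) = -112 - 2295656/535 = -2355576/535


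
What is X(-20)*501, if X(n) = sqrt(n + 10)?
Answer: 501*I*sqrt(10) ≈ 1584.3*I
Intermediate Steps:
X(n) = sqrt(10 + n)
X(-20)*501 = sqrt(10 - 20)*501 = sqrt(-10)*501 = (I*sqrt(10))*501 = 501*I*sqrt(10)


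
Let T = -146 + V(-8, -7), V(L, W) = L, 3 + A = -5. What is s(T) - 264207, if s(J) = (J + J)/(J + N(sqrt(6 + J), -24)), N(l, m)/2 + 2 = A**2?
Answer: -3962951/15 ≈ -2.6420e+5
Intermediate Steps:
A = -8 (A = -3 - 5 = -8)
N(l, m) = 124 (N(l, m) = -4 + 2*(-8)**2 = -4 + 2*64 = -4 + 128 = 124)
T = -154 (T = -146 - 8 = -154)
s(J) = 2*J/(124 + J) (s(J) = (J + J)/(J + 124) = (2*J)/(124 + J) = 2*J/(124 + J))
s(T) - 264207 = 2*(-154)/(124 - 154) - 264207 = 2*(-154)/(-30) - 264207 = 2*(-154)*(-1/30) - 264207 = 154/15 - 264207 = -3962951/15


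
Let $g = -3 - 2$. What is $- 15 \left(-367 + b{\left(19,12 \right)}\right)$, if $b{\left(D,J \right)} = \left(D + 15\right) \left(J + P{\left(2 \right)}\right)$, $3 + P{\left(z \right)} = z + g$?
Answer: $2445$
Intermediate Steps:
$g = -5$
$P{\left(z \right)} = -8 + z$ ($P{\left(z \right)} = -3 + \left(z - 5\right) = -3 + \left(-5 + z\right) = -8 + z$)
$b{\left(D,J \right)} = \left(-6 + J\right) \left(15 + D\right)$ ($b{\left(D,J \right)} = \left(D + 15\right) \left(J + \left(-8 + 2\right)\right) = \left(15 + D\right) \left(J - 6\right) = \left(15 + D\right) \left(-6 + J\right) = \left(-6 + J\right) \left(15 + D\right)$)
$- 15 \left(-367 + b{\left(19,12 \right)}\right) = - 15 \left(-367 + \left(-90 - 114 + 15 \cdot 12 + 19 \cdot 12\right)\right) = - 15 \left(-367 + \left(-90 - 114 + 180 + 228\right)\right) = - 15 \left(-367 + 204\right) = \left(-15\right) \left(-163\right) = 2445$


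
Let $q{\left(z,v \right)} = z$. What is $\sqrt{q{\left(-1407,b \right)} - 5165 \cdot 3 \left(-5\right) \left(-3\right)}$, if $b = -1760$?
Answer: $2 i \sqrt{58458} \approx 483.56 i$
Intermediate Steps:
$\sqrt{q{\left(-1407,b \right)} - 5165 \cdot 3 \left(-5\right) \left(-3\right)} = \sqrt{-1407 - 5165 \cdot 3 \left(-5\right) \left(-3\right)} = \sqrt{-1407 - 5165 \left(\left(-15\right) \left(-3\right)\right)} = \sqrt{-1407 - 232425} = \sqrt{-233832} = 2 i \sqrt{58458}$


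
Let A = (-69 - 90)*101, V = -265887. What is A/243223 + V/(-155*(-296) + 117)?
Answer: -65408499624/11187528331 ≈ -5.8466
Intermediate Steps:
A = -16059 (A = -159*101 = -16059)
A/243223 + V/(-155*(-296) + 117) = -16059/243223 - 265887/(-155*(-296) + 117) = -16059*1/243223 - 265887/(45880 + 117) = -16059/243223 - 265887/45997 = -65408499624/11187528331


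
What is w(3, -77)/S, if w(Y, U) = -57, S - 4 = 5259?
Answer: -3/277 ≈ -0.010830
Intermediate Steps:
S = 5263 (S = 4 + 5259 = 5263)
w(3, -77)/S = -57/5263 = -57*1/5263 = -3/277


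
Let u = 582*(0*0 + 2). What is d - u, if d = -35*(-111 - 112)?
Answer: 6641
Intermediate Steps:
d = 7805 (d = -35*(-223) = 7805)
u = 1164 (u = 582*(0 + 2) = 582*2 = 1164)
d - u = 7805 - 1*1164 = 7805 - 1164 = 6641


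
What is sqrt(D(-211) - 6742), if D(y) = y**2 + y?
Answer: 8*sqrt(587) ≈ 193.82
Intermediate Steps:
D(y) = y + y**2
sqrt(D(-211) - 6742) = sqrt(-211*(1 - 211) - 6742) = sqrt(-211*(-210) - 6742) = sqrt(44310 - 6742) = sqrt(37568) = 8*sqrt(587)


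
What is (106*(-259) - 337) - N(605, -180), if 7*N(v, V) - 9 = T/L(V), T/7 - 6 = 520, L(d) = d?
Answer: -17507299/630 ≈ -27789.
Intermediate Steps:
T = 3682 (T = 42 + 7*520 = 42 + 3640 = 3682)
N(v, V) = 9/7 + 526/V (N(v, V) = 9/7 + (3682/V)/7 = 9/7 + 526/V)
(106*(-259) - 337) - N(605, -180) = (106*(-259) - 337) - (9/7 + 526/(-180)) = (-27454 - 337) - (9/7 + 526*(-1/180)) = -27791 - (9/7 - 263/90) = -27791 - 1*(-1031/630) = -27791 + 1031/630 = -17507299/630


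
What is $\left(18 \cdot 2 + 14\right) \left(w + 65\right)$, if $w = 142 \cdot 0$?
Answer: $3250$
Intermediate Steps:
$w = 0$
$\left(18 \cdot 2 + 14\right) \left(w + 65\right) = \left(18 \cdot 2 + 14\right) \left(0 + 65\right) = \left(36 + 14\right) 65 = 50 \cdot 65 = 3250$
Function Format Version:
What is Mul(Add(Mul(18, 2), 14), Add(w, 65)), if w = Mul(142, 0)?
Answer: 3250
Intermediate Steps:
w = 0
Mul(Add(Mul(18, 2), 14), Add(w, 65)) = Mul(Add(Mul(18, 2), 14), Add(0, 65)) = Mul(Add(36, 14), 65) = Mul(50, 65) = 3250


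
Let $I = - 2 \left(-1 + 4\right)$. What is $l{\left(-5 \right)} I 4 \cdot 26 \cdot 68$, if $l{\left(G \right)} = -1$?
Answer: $42432$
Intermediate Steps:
$I = -6$ ($I = \left(-2\right) 3 = -6$)
$l{\left(-5 \right)} I 4 \cdot 26 \cdot 68 = \left(-1\right) \left(-6\right) 4 \cdot 26 \cdot 68 = 6 \cdot 4 \cdot 26 \cdot 68 = 24 \cdot 26 \cdot 68 = 624 \cdot 68 = 42432$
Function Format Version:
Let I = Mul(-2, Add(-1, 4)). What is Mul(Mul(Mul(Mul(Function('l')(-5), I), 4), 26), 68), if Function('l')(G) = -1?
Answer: 42432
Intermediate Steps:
I = -6 (I = Mul(-2, 3) = -6)
Mul(Mul(Mul(Mul(Function('l')(-5), I), 4), 26), 68) = Mul(Mul(Mul(Mul(-1, -6), 4), 26), 68) = Mul(Mul(Mul(6, 4), 26), 68) = Mul(Mul(24, 26), 68) = Mul(624, 68) = 42432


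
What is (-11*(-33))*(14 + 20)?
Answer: 12342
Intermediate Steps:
(-11*(-33))*(14 + 20) = 363*34 = 12342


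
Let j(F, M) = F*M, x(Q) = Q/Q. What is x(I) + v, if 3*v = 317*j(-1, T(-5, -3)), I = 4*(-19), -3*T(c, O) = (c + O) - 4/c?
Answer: -1263/5 ≈ -252.60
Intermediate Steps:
T(c, O) = -O/3 - c/3 + 4/(3*c) (T(c, O) = -((c + O) - 4/c)/3 = -((O + c) - 4/c)/3 = -(O + c - 4/c)/3 = -O/3 - c/3 + 4/(3*c))
I = -76
x(Q) = 1
v = -1268/5 (v = (317*(-(4 - 1*(-5)*(-3 - 5))/(3*(-5))))/3 = (317*(-(-1)*(4 - 1*(-5)*(-8))/(3*5)))/3 = (317*(-(-1)*(4 - 40)/(3*5)))/3 = (317*(-(-1)*(-36)/(3*5)))/3 = (317*(-1*12/5))/3 = (317*(-12/5))/3 = (⅓)*(-3804/5) = -1268/5 ≈ -253.60)
x(I) + v = 1 - 1268/5 = -1263/5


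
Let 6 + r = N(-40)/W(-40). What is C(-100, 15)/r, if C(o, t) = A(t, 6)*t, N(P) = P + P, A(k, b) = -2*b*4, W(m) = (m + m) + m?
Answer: 135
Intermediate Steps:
W(m) = 3*m (W(m) = 2*m + m = 3*m)
A(k, b) = -8*b
N(P) = 2*P
C(o, t) = -48*t (C(o, t) = (-8*6)*t = -48*t)
r = -16/3 (r = -6 + (2*(-40))/((3*(-40))) = -6 - 80/(-120) = -6 - 80*(-1/120) = -6 + ⅔ = -16/3 ≈ -5.3333)
C(-100, 15)/r = (-48*15)/(-16/3) = -720*(-3/16) = 135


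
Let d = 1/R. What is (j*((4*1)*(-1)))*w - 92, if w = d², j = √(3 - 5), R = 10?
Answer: -92 - I*√2/25 ≈ -92.0 - 0.056569*I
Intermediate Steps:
d = ⅒ (d = 1/10 = ⅒ ≈ 0.10000)
j = I*√2 (j = √(-2) = I*√2 ≈ 1.4142*I)
w = 1/100 (w = (⅒)² = 1/100 ≈ 0.010000)
(j*((4*1)*(-1)))*w - 92 = ((I*√2)*((4*1)*(-1)))*(1/100) - 92 = ((I*√2)*(4*(-1)))*(1/100) - 92 = ((I*√2)*(-4))*(1/100) - 92 = -4*I*√2*(1/100) - 92 = -I*√2/25 - 92 = -92 - I*√2/25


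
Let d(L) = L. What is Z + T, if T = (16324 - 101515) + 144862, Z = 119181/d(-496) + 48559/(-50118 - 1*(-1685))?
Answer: 203952315813/3431824 ≈ 59430.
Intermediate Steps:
Z = -828054091/3431824 (Z = 119181/(-496) + 48559/(-50118 - 1*(-1685)) = 119181*(-1/496) + 48559/(-50118 + 1685) = -119181/496 + 48559/(-48433) = -119181/496 + 48559*(-1/48433) = -119181/496 - 6937/6919 = -828054091/3431824 ≈ -241.29)
T = 59671 (T = -85191 + 144862 = 59671)
Z + T = -828054091/3431824 + 59671 = 203952315813/3431824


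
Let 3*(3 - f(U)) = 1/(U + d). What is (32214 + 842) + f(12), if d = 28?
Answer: 3967079/120 ≈ 33059.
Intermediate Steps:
f(U) = 3 - 1/(3*(28 + U)) (f(U) = 3 - 1/(3*(U + 28)) = 3 - 1/(3*(28 + U)))
(32214 + 842) + f(12) = (32214 + 842) + (251 + 9*12)/(3*(28 + 12)) = 33056 + (1/3)*(251 + 108)/40 = 33056 + (1/3)*(1/40)*359 = 33056 + 359/120 = 3967079/120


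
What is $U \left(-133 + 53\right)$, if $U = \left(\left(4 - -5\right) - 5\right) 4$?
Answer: $-1280$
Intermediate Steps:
$U = 16$ ($U = \left(\left(4 + 5\right) - 5\right) 4 = \left(9 - 5\right) 4 = 4 \cdot 4 = 16$)
$U \left(-133 + 53\right) = 16 \left(-133 + 53\right) = 16 \left(-80\right) = -1280$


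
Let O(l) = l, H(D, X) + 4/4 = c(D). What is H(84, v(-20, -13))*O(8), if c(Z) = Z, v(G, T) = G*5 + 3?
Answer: 664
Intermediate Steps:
v(G, T) = 3 + 5*G (v(G, T) = 5*G + 3 = 3 + 5*G)
H(D, X) = -1 + D
H(84, v(-20, -13))*O(8) = (-1 + 84)*8 = 83*8 = 664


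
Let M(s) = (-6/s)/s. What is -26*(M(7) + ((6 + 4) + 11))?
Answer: -26598/49 ≈ -542.82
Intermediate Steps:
M(s) = -6/s²
-26*(M(7) + ((6 + 4) + 11)) = -26*(-6/7² + ((6 + 4) + 11)) = -26*(-6*1/49 + (10 + 11)) = -26*(-6/49 + 21) = -26*1023/49 = -26598/49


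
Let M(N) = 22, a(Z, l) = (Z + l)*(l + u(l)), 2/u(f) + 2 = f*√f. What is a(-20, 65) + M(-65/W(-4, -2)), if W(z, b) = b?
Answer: 809308267/274621 + 5850*√65/274621 ≈ 2947.2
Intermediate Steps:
u(f) = 2/(-2 + f^(3/2)) (u(f) = 2/(-2 + f*√f) = 2/(-2 + f^(3/2)))
a(Z, l) = (Z + l)*(l + 2/(-2 + l^(3/2)))
a(-20, 65) + M(-65/W(-4, -2)) = (2*(-20) + 2*65 + 65*(-2 + 65^(3/2))*(-20 + 65))/(-2 + 65^(3/2)) + 22 = (-40 + 130 + 65*(-2 + 65*√65)*45)/(-2 + 65*√65) + 22 = (-40 + 130 + (-5850 + 190125*√65))/(-2 + 65*√65) + 22 = (-5760 + 190125*√65)/(-2 + 65*√65) + 22 = 22 + (-5760 + 190125*√65)/(-2 + 65*√65)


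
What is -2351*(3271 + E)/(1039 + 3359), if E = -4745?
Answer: 1732687/2199 ≈ 787.94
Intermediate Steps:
-2351*(3271 + E)/(1039 + 3359) = -2351*(3271 - 4745)/(1039 + 3359) = -2351/(4398/(-1474)) = -2351/(4398*(-1/1474)) = -2351/(-2199/737) = -2351*(-737/2199) = 1732687/2199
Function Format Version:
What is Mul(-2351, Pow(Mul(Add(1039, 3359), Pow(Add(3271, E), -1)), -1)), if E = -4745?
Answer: Rational(1732687, 2199) ≈ 787.94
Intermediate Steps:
Mul(-2351, Pow(Mul(Add(1039, 3359), Pow(Add(3271, E), -1)), -1)) = Mul(-2351, Pow(Mul(Add(1039, 3359), Pow(Add(3271, -4745), -1)), -1)) = Mul(-2351, Pow(Mul(4398, Pow(-1474, -1)), -1)) = Mul(-2351, Pow(Mul(4398, Rational(-1, 1474)), -1)) = Mul(-2351, Pow(Rational(-2199, 737), -1)) = Mul(-2351, Rational(-737, 2199)) = Rational(1732687, 2199)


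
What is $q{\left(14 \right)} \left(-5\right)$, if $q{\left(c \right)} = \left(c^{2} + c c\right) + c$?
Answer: $-2030$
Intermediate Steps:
$q{\left(c \right)} = c + 2 c^{2}$ ($q{\left(c \right)} = \left(c^{2} + c^{2}\right) + c = 2 c^{2} + c = c + 2 c^{2}$)
$q{\left(14 \right)} \left(-5\right) = 14 \left(1 + 2 \cdot 14\right) \left(-5\right) = 14 \left(1 + 28\right) \left(-5\right) = 14 \cdot 29 \left(-5\right) = 406 \left(-5\right) = -2030$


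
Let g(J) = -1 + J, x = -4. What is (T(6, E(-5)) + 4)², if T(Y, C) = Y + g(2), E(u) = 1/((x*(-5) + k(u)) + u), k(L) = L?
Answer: 121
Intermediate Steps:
E(u) = 1/(20 + 2*u) (E(u) = 1/((-4*(-5) + u) + u) = 1/((20 + u) + u) = 1/(20 + 2*u))
T(Y, C) = 1 + Y (T(Y, C) = Y + (-1 + 2) = Y + 1 = 1 + Y)
(T(6, E(-5)) + 4)² = ((1 + 6) + 4)² = (7 + 4)² = 11² = 121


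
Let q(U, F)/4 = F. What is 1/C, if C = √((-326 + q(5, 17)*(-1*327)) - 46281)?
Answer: -I*√68843/68843 ≈ -0.0038113*I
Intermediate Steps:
q(U, F) = 4*F
C = I*√68843 (C = √((-326 + (4*17)*(-1*327)) - 46281) = √((-326 + 68*(-327)) - 46281) = √((-326 - 22236) - 46281) = √(-22562 - 46281) = √(-68843) = I*√68843 ≈ 262.38*I)
1/C = 1/(I*√68843) = -I*√68843/68843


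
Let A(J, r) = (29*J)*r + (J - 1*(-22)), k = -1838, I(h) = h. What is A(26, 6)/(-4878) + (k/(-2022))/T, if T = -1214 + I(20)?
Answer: -306861085/327133314 ≈ -0.93803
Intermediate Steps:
T = -1194 (T = -1214 + 20 = -1194)
A(J, r) = 22 + J + 29*J*r (A(J, r) = 29*J*r + (J + 22) = 29*J*r + (22 + J) = 22 + J + 29*J*r)
A(26, 6)/(-4878) + (k/(-2022))/T = (22 + 26 + 29*26*6)/(-4878) - 1838/(-2022)/(-1194) = (22 + 26 + 4524)*(-1/4878) - 1838*(-1/2022)*(-1/1194) = 4572*(-1/4878) + (919/1011)*(-1/1194) = -254/271 - 919/1207134 = -306861085/327133314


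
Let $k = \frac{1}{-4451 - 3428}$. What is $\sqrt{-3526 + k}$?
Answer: $\frac{i \sqrt{218889296045}}{7879} \approx 59.38 i$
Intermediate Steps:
$k = - \frac{1}{7879}$ ($k = \frac{1}{-7879} = - \frac{1}{7879} \approx -0.00012692$)
$\sqrt{-3526 + k} = \sqrt{-3526 - \frac{1}{7879}} = \sqrt{- \frac{27781355}{7879}} = \frac{i \sqrt{218889296045}}{7879}$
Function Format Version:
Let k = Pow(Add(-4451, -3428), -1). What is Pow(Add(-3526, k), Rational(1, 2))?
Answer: Mul(Rational(1, 7879), I, Pow(218889296045, Rational(1, 2))) ≈ Mul(59.380, I)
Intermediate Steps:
k = Rational(-1, 7879) (k = Pow(-7879, -1) = Rational(-1, 7879) ≈ -0.00012692)
Pow(Add(-3526, k), Rational(1, 2)) = Pow(Add(-3526, Rational(-1, 7879)), Rational(1, 2)) = Pow(Rational(-27781355, 7879), Rational(1, 2)) = Mul(Rational(1, 7879), I, Pow(218889296045, Rational(1, 2)))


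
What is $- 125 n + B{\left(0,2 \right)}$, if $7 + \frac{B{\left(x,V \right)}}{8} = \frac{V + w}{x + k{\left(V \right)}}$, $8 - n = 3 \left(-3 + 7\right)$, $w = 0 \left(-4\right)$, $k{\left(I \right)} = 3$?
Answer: $\frac{1348}{3} \approx 449.33$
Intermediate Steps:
$w = 0$
$n = -4$ ($n = 8 - 3 \left(-3 + 7\right) = 8 - 3 \cdot 4 = 8 - 12 = -4$)
$B{\left(x,V \right)} = -56 + \frac{8 V}{3 + x}$ ($B{\left(x,V \right)} = -56 + 8 \frac{V + 0}{x + 3} = -56 + 8 \frac{V}{3 + x} = -56 + \frac{8 V}{3 + x}$)
$- 125 n + B{\left(0,2 \right)} = \left(-125\right) \left(-4\right) + \frac{8 \left(-21 + 2 - 0\right)}{3 + 0} = 500 + \frac{8 \left(-21 + 2 + 0\right)}{3} = 500 + 8 \cdot \frac{1}{3} \left(-19\right) = 500 - \frac{152}{3} = \frac{1348}{3}$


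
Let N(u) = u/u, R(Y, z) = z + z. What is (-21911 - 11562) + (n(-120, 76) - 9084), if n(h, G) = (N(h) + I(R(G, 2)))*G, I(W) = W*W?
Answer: -41265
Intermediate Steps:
R(Y, z) = 2*z
I(W) = W²
N(u) = 1
n(h, G) = 17*G (n(h, G) = (1 + (2*2)²)*G = (1 + 4²)*G = (1 + 16)*G = 17*G)
(-21911 - 11562) + (n(-120, 76) - 9084) = (-21911 - 11562) + (17*76 - 9084) = -33473 + (1292 - 9084) = -33473 - 7792 = -41265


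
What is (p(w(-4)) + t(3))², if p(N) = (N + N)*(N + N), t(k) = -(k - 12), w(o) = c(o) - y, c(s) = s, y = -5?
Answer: 169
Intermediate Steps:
w(o) = 5 + o (w(o) = o - 1*(-5) = o + 5 = 5 + o)
t(k) = 12 - k (t(k) = -(-12 + k) = 12 - k)
p(N) = 4*N² (p(N) = (2*N)*(2*N) = 4*N²)
(p(w(-4)) + t(3))² = (4*(5 - 4)² + (12 - 1*3))² = (4*1² + (12 - 3))² = (4*1 + 9)² = (4 + 9)² = 13² = 169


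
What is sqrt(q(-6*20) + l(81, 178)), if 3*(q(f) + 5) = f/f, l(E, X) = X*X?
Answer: sqrt(285114)/3 ≈ 177.99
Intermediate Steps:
l(E, X) = X**2
q(f) = -14/3 (q(f) = -5 + (f/f)/3 = -5 + (1/3)*1 = -5 + 1/3 = -14/3)
sqrt(q(-6*20) + l(81, 178)) = sqrt(-14/3 + 178**2) = sqrt(-14/3 + 31684) = sqrt(95038/3) = sqrt(285114)/3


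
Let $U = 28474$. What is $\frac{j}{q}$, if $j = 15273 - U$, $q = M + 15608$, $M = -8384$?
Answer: $- \frac{307}{168} \approx -1.8274$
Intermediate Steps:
$q = 7224$ ($q = -8384 + 15608 = 7224$)
$j = -13201$ ($j = 15273 - 28474 = -13201$)
$\frac{j}{q} = - \frac{13201}{7224} = \left(-13201\right) \frac{1}{7224} = - \frac{307}{168}$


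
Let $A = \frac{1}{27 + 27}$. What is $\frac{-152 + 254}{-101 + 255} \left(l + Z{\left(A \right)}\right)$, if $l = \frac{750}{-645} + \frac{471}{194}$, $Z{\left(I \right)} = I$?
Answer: $\frac{223397}{262773} \approx 0.85015$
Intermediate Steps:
$A = \frac{1}{54} \approx 0.018519$
$l = \frac{10553}{8342}$ ($l = 750 \left(- \frac{1}{645}\right) + 471 \cdot \frac{1}{194} = - \frac{50}{43} + \frac{471}{194} = \frac{10553}{8342} \approx 1.265$)
$\frac{-152 + 254}{-101 + 255} \left(l + Z{\left(A \right)}\right) = \frac{-152 + 254}{-101 + 255} \left(\frac{10553}{8342} + \frac{1}{54}\right) = \frac{102}{154} \cdot \frac{144551}{112617} = 102 \cdot \frac{1}{154} \cdot \frac{144551}{112617} = \frac{51}{77} \cdot \frac{144551}{112617} = \frac{223397}{262773}$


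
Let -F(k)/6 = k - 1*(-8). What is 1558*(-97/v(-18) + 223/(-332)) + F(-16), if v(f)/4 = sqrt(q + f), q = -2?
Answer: -165749/166 + 75563*I*sqrt(5)/20 ≈ -998.49 + 8448.2*I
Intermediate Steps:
v(f) = 4*sqrt(-2 + f)
F(k) = -48 - 6*k (F(k) = -6*(k - 1*(-8)) = -6*(k + 8) = -6*(8 + k) = -48 - 6*k)
1558*(-97/v(-18) + 223/(-332)) + F(-16) = 1558*(-97*1/(4*sqrt(-2 - 18)) + 223/(-332)) + (-48 - 6*(-16)) = 1558*(-97*(-I*sqrt(5)/40) + 223*(-1/332)) + (-48 + 96) = 1558*(-97*(-I*sqrt(5)/40) - 223/332) + 48 = 1558*(-(-97)*I*sqrt(5)/40 - 223/332) + 48 = 1558*(97*I*sqrt(5)/40 - 223/332) + 48 = 1558*(-223/332 + 97*I*sqrt(5)/40) + 48 = (-173717/166 + 75563*I*sqrt(5)/20) + 48 = -165749/166 + 75563*I*sqrt(5)/20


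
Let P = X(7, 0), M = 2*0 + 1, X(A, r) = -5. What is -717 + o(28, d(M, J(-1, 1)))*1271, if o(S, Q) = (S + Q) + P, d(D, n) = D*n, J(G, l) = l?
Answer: 29787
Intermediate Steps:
M = 1 (M = 0 + 1 = 1)
P = -5
o(S, Q) = -5 + Q + S (o(S, Q) = (S + Q) - 5 = (Q + S) - 5 = -5 + Q + S)
-717 + o(28, d(M, J(-1, 1)))*1271 = -717 + (-5 + 1*1 + 28)*1271 = -717 + (-5 + 1 + 28)*1271 = -717 + 24*1271 = -717 + 30504 = 29787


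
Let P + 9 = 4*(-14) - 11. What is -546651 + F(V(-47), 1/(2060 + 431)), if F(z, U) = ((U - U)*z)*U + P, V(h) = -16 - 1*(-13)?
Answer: -546727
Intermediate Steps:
P = -76 (P = -9 + (4*(-14) - 11) = -9 + (-56 - 11) = -9 - 67 = -76)
V(h) = -3 (V(h) = -16 + 13 = -3)
F(z, U) = -76 (F(z, U) = ((U - U)*z)*U - 76 = (0*z)*U - 76 = 0*U - 76 = 0 - 76 = -76)
-546651 + F(V(-47), 1/(2060 + 431)) = -546651 - 76 = -546727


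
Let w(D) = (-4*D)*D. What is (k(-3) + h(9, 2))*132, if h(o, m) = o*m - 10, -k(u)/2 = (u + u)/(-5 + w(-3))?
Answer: 41712/41 ≈ 1017.4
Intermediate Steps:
w(D) = -4*D²
k(u) = 4*u/41 (k(u) = -2*(u + u)/(-5 - 4*(-3)²) = -2*2*u/(-5 - 4*9) = -2*2*u/(-5 - 36) = -2*2*u/(-41) = -2*2*u*(-1)/41 = -(-4)*u/41 = 4*u/41)
h(o, m) = -10 + m*o (h(o, m) = m*o - 10 = -10 + m*o)
(k(-3) + h(9, 2))*132 = ((4/41)*(-3) + (-10 + 2*9))*132 = (-12/41 + (-10 + 18))*132 = (-12/41 + 8)*132 = (316/41)*132 = 41712/41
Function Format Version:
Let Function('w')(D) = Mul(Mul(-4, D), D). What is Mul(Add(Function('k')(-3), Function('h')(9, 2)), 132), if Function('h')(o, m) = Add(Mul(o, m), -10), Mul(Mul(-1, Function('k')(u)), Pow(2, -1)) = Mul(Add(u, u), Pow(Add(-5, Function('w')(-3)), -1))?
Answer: Rational(41712, 41) ≈ 1017.4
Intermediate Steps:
Function('w')(D) = Mul(-4, Pow(D, 2))
Function('k')(u) = Mul(Rational(4, 41), u) (Function('k')(u) = Mul(-2, Mul(Add(u, u), Pow(Add(-5, Mul(-4, Pow(-3, 2))), -1))) = Mul(-2, Mul(Mul(2, u), Pow(Add(-5, Mul(-4, 9)), -1))) = Mul(-2, Mul(Mul(2, u), Pow(Add(-5, -36), -1))) = Mul(-2, Mul(Mul(2, u), Pow(-41, -1))) = Mul(-2, Mul(Mul(2, u), Rational(-1, 41))) = Mul(-2, Mul(Rational(-2, 41), u)) = Mul(Rational(4, 41), u))
Function('h')(o, m) = Add(-10, Mul(m, o)) (Function('h')(o, m) = Add(Mul(m, o), -10) = Add(-10, Mul(m, o)))
Mul(Add(Function('k')(-3), Function('h')(9, 2)), 132) = Mul(Add(Mul(Rational(4, 41), -3), Add(-10, Mul(2, 9))), 132) = Mul(Add(Rational(-12, 41), Add(-10, 18)), 132) = Mul(Add(Rational(-12, 41), 8), 132) = Mul(Rational(316, 41), 132) = Rational(41712, 41)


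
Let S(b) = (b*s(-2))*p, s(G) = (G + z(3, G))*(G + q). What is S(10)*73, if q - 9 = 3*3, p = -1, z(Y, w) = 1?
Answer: 11680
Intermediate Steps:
q = 18 (q = 9 + 3*3 = 9 + 9 = 18)
s(G) = (1 + G)*(18 + G) (s(G) = (G + 1)*(G + 18) = (1 + G)*(18 + G))
S(b) = 16*b (S(b) = (b*(18 + (-2)² + 19*(-2)))*(-1) = (b*(18 + 4 - 38))*(-1) = (b*(-16))*(-1) = -16*b*(-1) = 16*b)
S(10)*73 = (16*10)*73 = 160*73 = 11680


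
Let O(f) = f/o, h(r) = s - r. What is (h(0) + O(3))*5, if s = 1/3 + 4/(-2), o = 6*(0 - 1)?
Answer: -65/6 ≈ -10.833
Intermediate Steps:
o = -6 (o = 6*(-1) = -6)
s = -5/3 (s = 1*(⅓) + 4*(-½) = ⅓ - 2 = -5/3 ≈ -1.6667)
h(r) = -5/3 - r
O(f) = -f/6 (O(f) = f/(-6) = f*(-⅙) = -f/6)
(h(0) + O(3))*5 = ((-5/3 - 1*0) - ⅙*3)*5 = ((-5/3 + 0) - ½)*5 = (-5/3 - ½)*5 = -13/6*5 = -65/6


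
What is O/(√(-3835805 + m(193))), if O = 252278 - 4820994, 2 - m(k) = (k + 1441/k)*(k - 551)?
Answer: 4568716*I*√140206579087/726458959 ≈ 2354.9*I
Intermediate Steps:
m(k) = 2 - (-551 + k)*(k + 1441/k) (m(k) = 2 - (k + 1441/k)*(k - 551) = 2 - (k + 1441/k)*(-551 + k) = 2 - (-551 + k)*(k + 1441/k))
O = -4568716
O/(√(-3835805 + m(193))) = -4568716/√(-3835805 + (-1439 - 1*193² + 551*193 + 793991/193)) = -4568716/√(-3835805 + (-1439 - 1*37249 + 106343 + 793991*(1/193))) = -4568716/√(-3835805 + (-1439 - 37249 + 106343 + 793991/193)) = -4568716/√(-3835805 + 13851406/193) = -4568716*(-I*√140206579087/726458959) = -(-4568716)*I*√140206579087/726458959 = 4568716*I*√140206579087/726458959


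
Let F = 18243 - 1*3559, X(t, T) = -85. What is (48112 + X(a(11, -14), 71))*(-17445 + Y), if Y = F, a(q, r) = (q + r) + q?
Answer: -132602547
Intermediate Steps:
a(q, r) = r + 2*q
F = 14684 (F = 18243 - 3559 = 14684)
Y = 14684
(48112 + X(a(11, -14), 71))*(-17445 + Y) = (48112 - 85)*(-17445 + 14684) = 48027*(-2761) = -132602547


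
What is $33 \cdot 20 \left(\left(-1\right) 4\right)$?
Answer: $-2640$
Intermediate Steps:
$33 \cdot 20 \left(\left(-1\right) 4\right) = 660 \left(-4\right) = -2640$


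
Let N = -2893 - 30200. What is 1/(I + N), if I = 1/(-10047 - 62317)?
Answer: -72364/2394741853 ≈ -3.0218e-5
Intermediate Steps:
N = -33093
I = -1/72364 (I = 1/(-72364) = -1/72364 ≈ -1.3819e-5)
1/(I + N) = 1/(-1/72364 - 33093) = 1/(-2394741853/72364) = -72364/2394741853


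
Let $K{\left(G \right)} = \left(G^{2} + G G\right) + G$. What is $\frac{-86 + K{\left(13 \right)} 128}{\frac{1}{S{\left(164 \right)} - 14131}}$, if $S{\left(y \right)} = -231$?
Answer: $-644020804$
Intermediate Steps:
$K{\left(G \right)} = G + 2 G^{2}$ ($K{\left(G \right)} = \left(G^{2} + G^{2}\right) + G = 2 G^{2} + G = G + 2 G^{2}$)
$\frac{-86 + K{\left(13 \right)} 128}{\frac{1}{S{\left(164 \right)} - 14131}} = \frac{-86 + 13 \left(1 + 2 \cdot 13\right) 128}{\frac{1}{-231 - 14131}} = \frac{-86 + 13 \left(1 + 26\right) 128}{\frac{1}{-14362}} = \frac{-86 + 13 \cdot 27 \cdot 128}{- \frac{1}{14362}} = \left(-86 + 351 \cdot 128\right) \left(-14362\right) = \left(-86 + 44928\right) \left(-14362\right) = 44842 \left(-14362\right) = -644020804$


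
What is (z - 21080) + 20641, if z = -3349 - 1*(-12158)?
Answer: 8370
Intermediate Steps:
z = 8809 (z = -3349 + 12158 = 8809)
(z - 21080) + 20641 = (8809 - 21080) + 20641 = -12271 + 20641 = 8370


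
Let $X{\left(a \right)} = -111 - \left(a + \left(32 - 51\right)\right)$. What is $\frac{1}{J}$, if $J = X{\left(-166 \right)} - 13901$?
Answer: $- \frac{1}{13827} \approx -7.2322 \cdot 10^{-5}$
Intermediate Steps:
$X{\left(a \right)} = -92 - a$ ($X{\left(a \right)} = -111 - \left(a - 19\right) = -111 - \left(-19 + a\right) = -92 - a$)
$J = -13827$ ($J = \left(-92 - -166\right) - 13901 = \left(-92 + 166\right) - 13901 = 74 - 13901 = -13827$)
$\frac{1}{J} = \frac{1}{-13827} = - \frac{1}{13827}$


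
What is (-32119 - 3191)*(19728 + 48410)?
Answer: -2405952780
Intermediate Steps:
(-32119 - 3191)*(19728 + 48410) = -35310*68138 = -2405952780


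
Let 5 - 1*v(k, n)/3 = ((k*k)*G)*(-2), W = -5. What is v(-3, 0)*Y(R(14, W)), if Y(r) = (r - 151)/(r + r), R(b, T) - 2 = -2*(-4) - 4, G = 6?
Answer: -16385/4 ≈ -4096.3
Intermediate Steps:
R(b, T) = 6 (R(b, T) = 2 + (-2*(-4) - 4) = 2 + (8 - 4) = 2 + 4 = 6)
Y(r) = (-151 + r)/(2*r) (Y(r) = (-151 + r)/((2*r)) = (-151 + r)*(1/(2*r)) = (-151 + r)/(2*r))
v(k, n) = 15 + 36*k² (v(k, n) = 15 - 3*(k*k)*6*(-2) = 15 - 3*k²*6*(-2) = 15 - 3*6*k²*(-2) = 15 - (-36)*k² = 15 + 36*k²)
v(-3, 0)*Y(R(14, W)) = (15 + 36*(-3)²)*((½)*(-151 + 6)/6) = (15 + 36*9)*((½)*(⅙)*(-145)) = (15 + 324)*(-145/12) = 339*(-145/12) = -16385/4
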